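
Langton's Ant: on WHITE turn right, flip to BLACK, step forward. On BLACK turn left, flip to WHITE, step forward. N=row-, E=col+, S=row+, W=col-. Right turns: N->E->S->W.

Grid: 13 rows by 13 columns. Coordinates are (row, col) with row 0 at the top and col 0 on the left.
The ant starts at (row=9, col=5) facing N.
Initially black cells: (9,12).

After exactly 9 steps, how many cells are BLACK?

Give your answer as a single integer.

Answer: 8

Derivation:
Step 1: on WHITE (9,5): turn R to E, flip to black, move to (9,6). |black|=2
Step 2: on WHITE (9,6): turn R to S, flip to black, move to (10,6). |black|=3
Step 3: on WHITE (10,6): turn R to W, flip to black, move to (10,5). |black|=4
Step 4: on WHITE (10,5): turn R to N, flip to black, move to (9,5). |black|=5
Step 5: on BLACK (9,5): turn L to W, flip to white, move to (9,4). |black|=4
Step 6: on WHITE (9,4): turn R to N, flip to black, move to (8,4). |black|=5
Step 7: on WHITE (8,4): turn R to E, flip to black, move to (8,5). |black|=6
Step 8: on WHITE (8,5): turn R to S, flip to black, move to (9,5). |black|=7
Step 9: on WHITE (9,5): turn R to W, flip to black, move to (9,4). |black|=8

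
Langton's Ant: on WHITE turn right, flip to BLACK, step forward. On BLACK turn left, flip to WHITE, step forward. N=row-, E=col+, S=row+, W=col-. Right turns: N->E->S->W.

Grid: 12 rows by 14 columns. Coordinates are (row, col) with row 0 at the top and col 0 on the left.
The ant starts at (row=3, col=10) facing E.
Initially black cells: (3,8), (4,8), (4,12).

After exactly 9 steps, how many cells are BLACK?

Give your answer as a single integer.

Step 1: on WHITE (3,10): turn R to S, flip to black, move to (4,10). |black|=4
Step 2: on WHITE (4,10): turn R to W, flip to black, move to (4,9). |black|=5
Step 3: on WHITE (4,9): turn R to N, flip to black, move to (3,9). |black|=6
Step 4: on WHITE (3,9): turn R to E, flip to black, move to (3,10). |black|=7
Step 5: on BLACK (3,10): turn L to N, flip to white, move to (2,10). |black|=6
Step 6: on WHITE (2,10): turn R to E, flip to black, move to (2,11). |black|=7
Step 7: on WHITE (2,11): turn R to S, flip to black, move to (3,11). |black|=8
Step 8: on WHITE (3,11): turn R to W, flip to black, move to (3,10). |black|=9
Step 9: on WHITE (3,10): turn R to N, flip to black, move to (2,10). |black|=10

Answer: 10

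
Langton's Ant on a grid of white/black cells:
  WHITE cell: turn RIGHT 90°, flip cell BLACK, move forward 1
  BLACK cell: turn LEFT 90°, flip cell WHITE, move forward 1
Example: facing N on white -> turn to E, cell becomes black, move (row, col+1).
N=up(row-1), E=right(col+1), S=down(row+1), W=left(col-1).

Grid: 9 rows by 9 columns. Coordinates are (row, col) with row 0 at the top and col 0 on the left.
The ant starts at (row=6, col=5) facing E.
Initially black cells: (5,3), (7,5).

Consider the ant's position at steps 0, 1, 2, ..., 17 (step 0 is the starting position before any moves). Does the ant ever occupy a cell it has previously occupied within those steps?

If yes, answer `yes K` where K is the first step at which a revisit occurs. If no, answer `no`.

Step 1: on WHITE (6,5): turn R to S, flip to black, move to (7,5). |black|=3 — new cell
Step 2: on BLACK (7,5): turn L to E, flip to white, move to (7,6). |black|=2 — new cell
Step 3: on WHITE (7,6): turn R to S, flip to black, move to (8,6). |black|=3 — new cell
Step 4: on WHITE (8,6): turn R to W, flip to black, move to (8,5). |black|=4 — new cell
Step 5: on WHITE (8,5): turn R to N, flip to black, move to (7,5). |black|=5 — REVISIT

Answer: yes 5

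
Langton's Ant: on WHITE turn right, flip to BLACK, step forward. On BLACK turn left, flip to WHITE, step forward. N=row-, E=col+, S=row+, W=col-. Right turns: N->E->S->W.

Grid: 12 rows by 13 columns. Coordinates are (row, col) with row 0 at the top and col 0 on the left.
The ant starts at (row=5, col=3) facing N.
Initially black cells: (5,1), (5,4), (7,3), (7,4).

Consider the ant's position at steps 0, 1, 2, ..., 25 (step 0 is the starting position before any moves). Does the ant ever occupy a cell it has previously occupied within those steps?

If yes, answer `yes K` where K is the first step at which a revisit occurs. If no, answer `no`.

Answer: yes 5

Derivation:
Step 1: on WHITE (5,3): turn R to E, flip to black, move to (5,4). |black|=5 — new cell
Step 2: on BLACK (5,4): turn L to N, flip to white, move to (4,4). |black|=4 — new cell
Step 3: on WHITE (4,4): turn R to E, flip to black, move to (4,5). |black|=5 — new cell
Step 4: on WHITE (4,5): turn R to S, flip to black, move to (5,5). |black|=6 — new cell
Step 5: on WHITE (5,5): turn R to W, flip to black, move to (5,4). |black|=7 — REVISIT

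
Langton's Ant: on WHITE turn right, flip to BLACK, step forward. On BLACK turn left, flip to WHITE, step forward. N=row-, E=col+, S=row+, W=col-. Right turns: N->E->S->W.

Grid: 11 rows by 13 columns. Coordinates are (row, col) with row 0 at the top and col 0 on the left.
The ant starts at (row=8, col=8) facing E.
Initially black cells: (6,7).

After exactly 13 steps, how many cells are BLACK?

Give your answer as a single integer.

Answer: 8

Derivation:
Step 1: on WHITE (8,8): turn R to S, flip to black, move to (9,8). |black|=2
Step 2: on WHITE (9,8): turn R to W, flip to black, move to (9,7). |black|=3
Step 3: on WHITE (9,7): turn R to N, flip to black, move to (8,7). |black|=4
Step 4: on WHITE (8,7): turn R to E, flip to black, move to (8,8). |black|=5
Step 5: on BLACK (8,8): turn L to N, flip to white, move to (7,8). |black|=4
Step 6: on WHITE (7,8): turn R to E, flip to black, move to (7,9). |black|=5
Step 7: on WHITE (7,9): turn R to S, flip to black, move to (8,9). |black|=6
Step 8: on WHITE (8,9): turn R to W, flip to black, move to (8,8). |black|=7
Step 9: on WHITE (8,8): turn R to N, flip to black, move to (7,8). |black|=8
Step 10: on BLACK (7,8): turn L to W, flip to white, move to (7,7). |black|=7
Step 11: on WHITE (7,7): turn R to N, flip to black, move to (6,7). |black|=8
Step 12: on BLACK (6,7): turn L to W, flip to white, move to (6,6). |black|=7
Step 13: on WHITE (6,6): turn R to N, flip to black, move to (5,6). |black|=8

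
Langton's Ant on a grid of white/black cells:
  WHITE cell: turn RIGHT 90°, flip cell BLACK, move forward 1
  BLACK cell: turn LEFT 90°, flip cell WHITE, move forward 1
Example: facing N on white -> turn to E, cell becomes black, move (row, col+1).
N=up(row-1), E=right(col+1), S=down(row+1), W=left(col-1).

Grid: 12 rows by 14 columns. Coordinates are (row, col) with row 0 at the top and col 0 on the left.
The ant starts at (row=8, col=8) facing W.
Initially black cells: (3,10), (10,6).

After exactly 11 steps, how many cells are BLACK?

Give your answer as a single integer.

Answer: 9

Derivation:
Step 1: on WHITE (8,8): turn R to N, flip to black, move to (7,8). |black|=3
Step 2: on WHITE (7,8): turn R to E, flip to black, move to (7,9). |black|=4
Step 3: on WHITE (7,9): turn R to S, flip to black, move to (8,9). |black|=5
Step 4: on WHITE (8,9): turn R to W, flip to black, move to (8,8). |black|=6
Step 5: on BLACK (8,8): turn L to S, flip to white, move to (9,8). |black|=5
Step 6: on WHITE (9,8): turn R to W, flip to black, move to (9,7). |black|=6
Step 7: on WHITE (9,7): turn R to N, flip to black, move to (8,7). |black|=7
Step 8: on WHITE (8,7): turn R to E, flip to black, move to (8,8). |black|=8
Step 9: on WHITE (8,8): turn R to S, flip to black, move to (9,8). |black|=9
Step 10: on BLACK (9,8): turn L to E, flip to white, move to (9,9). |black|=8
Step 11: on WHITE (9,9): turn R to S, flip to black, move to (10,9). |black|=9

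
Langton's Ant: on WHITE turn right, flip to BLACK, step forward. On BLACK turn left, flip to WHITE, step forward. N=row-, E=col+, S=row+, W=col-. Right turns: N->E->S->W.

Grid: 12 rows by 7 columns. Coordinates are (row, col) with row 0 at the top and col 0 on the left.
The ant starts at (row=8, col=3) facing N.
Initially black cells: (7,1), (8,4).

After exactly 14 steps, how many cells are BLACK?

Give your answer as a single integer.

Step 1: on WHITE (8,3): turn R to E, flip to black, move to (8,4). |black|=3
Step 2: on BLACK (8,4): turn L to N, flip to white, move to (7,4). |black|=2
Step 3: on WHITE (7,4): turn R to E, flip to black, move to (7,5). |black|=3
Step 4: on WHITE (7,5): turn R to S, flip to black, move to (8,5). |black|=4
Step 5: on WHITE (8,5): turn R to W, flip to black, move to (8,4). |black|=5
Step 6: on WHITE (8,4): turn R to N, flip to black, move to (7,4). |black|=6
Step 7: on BLACK (7,4): turn L to W, flip to white, move to (7,3). |black|=5
Step 8: on WHITE (7,3): turn R to N, flip to black, move to (6,3). |black|=6
Step 9: on WHITE (6,3): turn R to E, flip to black, move to (6,4). |black|=7
Step 10: on WHITE (6,4): turn R to S, flip to black, move to (7,4). |black|=8
Step 11: on WHITE (7,4): turn R to W, flip to black, move to (7,3). |black|=9
Step 12: on BLACK (7,3): turn L to S, flip to white, move to (8,3). |black|=8
Step 13: on BLACK (8,3): turn L to E, flip to white, move to (8,4). |black|=7
Step 14: on BLACK (8,4): turn L to N, flip to white, move to (7,4). |black|=6

Answer: 6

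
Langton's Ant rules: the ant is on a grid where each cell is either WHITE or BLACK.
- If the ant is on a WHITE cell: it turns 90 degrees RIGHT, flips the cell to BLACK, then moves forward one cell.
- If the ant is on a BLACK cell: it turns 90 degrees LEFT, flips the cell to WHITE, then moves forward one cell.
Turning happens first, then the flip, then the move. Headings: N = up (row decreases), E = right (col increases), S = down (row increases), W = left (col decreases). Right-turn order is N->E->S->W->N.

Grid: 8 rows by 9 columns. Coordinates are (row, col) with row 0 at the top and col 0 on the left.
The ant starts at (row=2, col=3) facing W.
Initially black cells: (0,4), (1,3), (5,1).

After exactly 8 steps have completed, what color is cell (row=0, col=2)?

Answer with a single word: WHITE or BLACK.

Step 1: on WHITE (2,3): turn R to N, flip to black, move to (1,3). |black|=4
Step 2: on BLACK (1,3): turn L to W, flip to white, move to (1,2). |black|=3
Step 3: on WHITE (1,2): turn R to N, flip to black, move to (0,2). |black|=4
Step 4: on WHITE (0,2): turn R to E, flip to black, move to (0,3). |black|=5
Step 5: on WHITE (0,3): turn R to S, flip to black, move to (1,3). |black|=6
Step 6: on WHITE (1,3): turn R to W, flip to black, move to (1,2). |black|=7
Step 7: on BLACK (1,2): turn L to S, flip to white, move to (2,2). |black|=6
Step 8: on WHITE (2,2): turn R to W, flip to black, move to (2,1). |black|=7

Answer: BLACK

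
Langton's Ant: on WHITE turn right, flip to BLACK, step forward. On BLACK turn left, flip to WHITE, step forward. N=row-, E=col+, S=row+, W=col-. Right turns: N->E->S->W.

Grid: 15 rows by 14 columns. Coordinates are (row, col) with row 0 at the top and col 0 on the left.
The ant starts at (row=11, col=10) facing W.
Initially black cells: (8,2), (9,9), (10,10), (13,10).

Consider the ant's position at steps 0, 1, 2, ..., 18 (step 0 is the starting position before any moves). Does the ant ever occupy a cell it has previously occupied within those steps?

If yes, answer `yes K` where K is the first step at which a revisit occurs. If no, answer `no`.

Answer: yes 7

Derivation:
Step 1: on WHITE (11,10): turn R to N, flip to black, move to (10,10). |black|=5 — new cell
Step 2: on BLACK (10,10): turn L to W, flip to white, move to (10,9). |black|=4 — new cell
Step 3: on WHITE (10,9): turn R to N, flip to black, move to (9,9). |black|=5 — new cell
Step 4: on BLACK (9,9): turn L to W, flip to white, move to (9,8). |black|=4 — new cell
Step 5: on WHITE (9,8): turn R to N, flip to black, move to (8,8). |black|=5 — new cell
Step 6: on WHITE (8,8): turn R to E, flip to black, move to (8,9). |black|=6 — new cell
Step 7: on WHITE (8,9): turn R to S, flip to black, move to (9,9). |black|=7 — REVISIT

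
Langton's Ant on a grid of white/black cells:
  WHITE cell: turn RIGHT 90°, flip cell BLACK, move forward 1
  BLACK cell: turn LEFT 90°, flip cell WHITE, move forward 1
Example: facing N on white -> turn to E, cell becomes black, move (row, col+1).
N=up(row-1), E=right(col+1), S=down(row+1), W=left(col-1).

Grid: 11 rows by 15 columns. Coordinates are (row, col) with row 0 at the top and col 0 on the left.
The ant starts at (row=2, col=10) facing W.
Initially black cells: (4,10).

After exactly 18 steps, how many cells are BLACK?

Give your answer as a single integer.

Answer: 11

Derivation:
Step 1: on WHITE (2,10): turn R to N, flip to black, move to (1,10). |black|=2
Step 2: on WHITE (1,10): turn R to E, flip to black, move to (1,11). |black|=3
Step 3: on WHITE (1,11): turn R to S, flip to black, move to (2,11). |black|=4
Step 4: on WHITE (2,11): turn R to W, flip to black, move to (2,10). |black|=5
Step 5: on BLACK (2,10): turn L to S, flip to white, move to (3,10). |black|=4
Step 6: on WHITE (3,10): turn R to W, flip to black, move to (3,9). |black|=5
Step 7: on WHITE (3,9): turn R to N, flip to black, move to (2,9). |black|=6
Step 8: on WHITE (2,9): turn R to E, flip to black, move to (2,10). |black|=7
Step 9: on WHITE (2,10): turn R to S, flip to black, move to (3,10). |black|=8
Step 10: on BLACK (3,10): turn L to E, flip to white, move to (3,11). |black|=7
Step 11: on WHITE (3,11): turn R to S, flip to black, move to (4,11). |black|=8
Step 12: on WHITE (4,11): turn R to W, flip to black, move to (4,10). |black|=9
Step 13: on BLACK (4,10): turn L to S, flip to white, move to (5,10). |black|=8
Step 14: on WHITE (5,10): turn R to W, flip to black, move to (5,9). |black|=9
Step 15: on WHITE (5,9): turn R to N, flip to black, move to (4,9). |black|=10
Step 16: on WHITE (4,9): turn R to E, flip to black, move to (4,10). |black|=11
Step 17: on WHITE (4,10): turn R to S, flip to black, move to (5,10). |black|=12
Step 18: on BLACK (5,10): turn L to E, flip to white, move to (5,11). |black|=11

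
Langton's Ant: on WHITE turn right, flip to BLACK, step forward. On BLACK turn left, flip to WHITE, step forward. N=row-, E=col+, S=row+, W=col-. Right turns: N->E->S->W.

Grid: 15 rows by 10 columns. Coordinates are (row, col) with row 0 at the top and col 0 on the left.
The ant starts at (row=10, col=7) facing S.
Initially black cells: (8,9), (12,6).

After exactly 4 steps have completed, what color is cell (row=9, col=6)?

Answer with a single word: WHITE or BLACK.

Answer: BLACK

Derivation:
Step 1: on WHITE (10,7): turn R to W, flip to black, move to (10,6). |black|=3
Step 2: on WHITE (10,6): turn R to N, flip to black, move to (9,6). |black|=4
Step 3: on WHITE (9,6): turn R to E, flip to black, move to (9,7). |black|=5
Step 4: on WHITE (9,7): turn R to S, flip to black, move to (10,7). |black|=6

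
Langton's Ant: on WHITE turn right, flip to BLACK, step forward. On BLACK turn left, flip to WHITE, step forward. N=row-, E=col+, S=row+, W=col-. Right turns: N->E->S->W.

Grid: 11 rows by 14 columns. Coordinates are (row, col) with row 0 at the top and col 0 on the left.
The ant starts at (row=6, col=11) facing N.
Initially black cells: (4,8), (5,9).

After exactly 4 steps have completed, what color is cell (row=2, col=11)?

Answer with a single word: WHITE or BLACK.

Answer: WHITE

Derivation:
Step 1: on WHITE (6,11): turn R to E, flip to black, move to (6,12). |black|=3
Step 2: on WHITE (6,12): turn R to S, flip to black, move to (7,12). |black|=4
Step 3: on WHITE (7,12): turn R to W, flip to black, move to (7,11). |black|=5
Step 4: on WHITE (7,11): turn R to N, flip to black, move to (6,11). |black|=6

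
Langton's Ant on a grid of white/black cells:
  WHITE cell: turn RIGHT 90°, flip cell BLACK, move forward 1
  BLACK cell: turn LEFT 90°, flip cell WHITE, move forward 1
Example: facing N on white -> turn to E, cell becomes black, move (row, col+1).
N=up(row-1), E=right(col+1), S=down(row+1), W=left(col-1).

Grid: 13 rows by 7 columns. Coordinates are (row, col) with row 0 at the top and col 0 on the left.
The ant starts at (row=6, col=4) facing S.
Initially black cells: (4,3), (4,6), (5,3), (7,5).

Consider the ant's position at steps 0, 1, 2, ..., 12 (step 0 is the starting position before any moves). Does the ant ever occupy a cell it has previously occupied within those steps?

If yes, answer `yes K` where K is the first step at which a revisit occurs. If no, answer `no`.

Step 1: on WHITE (6,4): turn R to W, flip to black, move to (6,3). |black|=5 — new cell
Step 2: on WHITE (6,3): turn R to N, flip to black, move to (5,3). |black|=6 — new cell
Step 3: on BLACK (5,3): turn L to W, flip to white, move to (5,2). |black|=5 — new cell
Step 4: on WHITE (5,2): turn R to N, flip to black, move to (4,2). |black|=6 — new cell
Step 5: on WHITE (4,2): turn R to E, flip to black, move to (4,3). |black|=7 — new cell
Step 6: on BLACK (4,3): turn L to N, flip to white, move to (3,3). |black|=6 — new cell
Step 7: on WHITE (3,3): turn R to E, flip to black, move to (3,4). |black|=7 — new cell
Step 8: on WHITE (3,4): turn R to S, flip to black, move to (4,4). |black|=8 — new cell
Step 9: on WHITE (4,4): turn R to W, flip to black, move to (4,3). |black|=9 — REVISIT

Answer: yes 9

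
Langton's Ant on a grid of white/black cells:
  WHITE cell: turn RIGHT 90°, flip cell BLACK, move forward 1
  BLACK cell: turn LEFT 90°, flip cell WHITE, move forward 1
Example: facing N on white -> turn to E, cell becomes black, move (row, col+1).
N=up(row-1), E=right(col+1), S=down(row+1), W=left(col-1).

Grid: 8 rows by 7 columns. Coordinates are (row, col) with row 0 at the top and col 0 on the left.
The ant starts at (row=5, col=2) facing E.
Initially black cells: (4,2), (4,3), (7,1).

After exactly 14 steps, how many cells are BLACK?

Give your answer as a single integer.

Step 1: on WHITE (5,2): turn R to S, flip to black, move to (6,2). |black|=4
Step 2: on WHITE (6,2): turn R to W, flip to black, move to (6,1). |black|=5
Step 3: on WHITE (6,1): turn R to N, flip to black, move to (5,1). |black|=6
Step 4: on WHITE (5,1): turn R to E, flip to black, move to (5,2). |black|=7
Step 5: on BLACK (5,2): turn L to N, flip to white, move to (4,2). |black|=6
Step 6: on BLACK (4,2): turn L to W, flip to white, move to (4,1). |black|=5
Step 7: on WHITE (4,1): turn R to N, flip to black, move to (3,1). |black|=6
Step 8: on WHITE (3,1): turn R to E, flip to black, move to (3,2). |black|=7
Step 9: on WHITE (3,2): turn R to S, flip to black, move to (4,2). |black|=8
Step 10: on WHITE (4,2): turn R to W, flip to black, move to (4,1). |black|=9
Step 11: on BLACK (4,1): turn L to S, flip to white, move to (5,1). |black|=8
Step 12: on BLACK (5,1): turn L to E, flip to white, move to (5,2). |black|=7
Step 13: on WHITE (5,2): turn R to S, flip to black, move to (6,2). |black|=8
Step 14: on BLACK (6,2): turn L to E, flip to white, move to (6,3). |black|=7

Answer: 7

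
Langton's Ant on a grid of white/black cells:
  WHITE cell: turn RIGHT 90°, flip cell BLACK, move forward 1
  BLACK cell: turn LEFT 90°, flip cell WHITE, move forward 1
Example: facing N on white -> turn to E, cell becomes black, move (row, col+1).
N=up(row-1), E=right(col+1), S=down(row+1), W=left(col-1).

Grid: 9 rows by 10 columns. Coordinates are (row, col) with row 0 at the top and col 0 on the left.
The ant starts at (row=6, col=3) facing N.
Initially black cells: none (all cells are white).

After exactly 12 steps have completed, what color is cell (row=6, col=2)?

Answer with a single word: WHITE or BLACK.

Answer: WHITE

Derivation:
Step 1: on WHITE (6,3): turn R to E, flip to black, move to (6,4). |black|=1
Step 2: on WHITE (6,4): turn R to S, flip to black, move to (7,4). |black|=2
Step 3: on WHITE (7,4): turn R to W, flip to black, move to (7,3). |black|=3
Step 4: on WHITE (7,3): turn R to N, flip to black, move to (6,3). |black|=4
Step 5: on BLACK (6,3): turn L to W, flip to white, move to (6,2). |black|=3
Step 6: on WHITE (6,2): turn R to N, flip to black, move to (5,2). |black|=4
Step 7: on WHITE (5,2): turn R to E, flip to black, move to (5,3). |black|=5
Step 8: on WHITE (5,3): turn R to S, flip to black, move to (6,3). |black|=6
Step 9: on WHITE (6,3): turn R to W, flip to black, move to (6,2). |black|=7
Step 10: on BLACK (6,2): turn L to S, flip to white, move to (7,2). |black|=6
Step 11: on WHITE (7,2): turn R to W, flip to black, move to (7,1). |black|=7
Step 12: on WHITE (7,1): turn R to N, flip to black, move to (6,1). |black|=8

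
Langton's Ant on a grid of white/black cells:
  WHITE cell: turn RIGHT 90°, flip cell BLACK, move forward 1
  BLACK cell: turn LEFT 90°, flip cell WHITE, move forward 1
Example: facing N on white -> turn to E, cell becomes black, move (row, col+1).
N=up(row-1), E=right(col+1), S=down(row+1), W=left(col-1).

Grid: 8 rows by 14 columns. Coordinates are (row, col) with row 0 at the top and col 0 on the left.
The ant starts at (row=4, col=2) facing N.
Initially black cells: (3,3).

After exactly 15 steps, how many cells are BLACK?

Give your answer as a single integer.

Step 1: on WHITE (4,2): turn R to E, flip to black, move to (4,3). |black|=2
Step 2: on WHITE (4,3): turn R to S, flip to black, move to (5,3). |black|=3
Step 3: on WHITE (5,3): turn R to W, flip to black, move to (5,2). |black|=4
Step 4: on WHITE (5,2): turn R to N, flip to black, move to (4,2). |black|=5
Step 5: on BLACK (4,2): turn L to W, flip to white, move to (4,1). |black|=4
Step 6: on WHITE (4,1): turn R to N, flip to black, move to (3,1). |black|=5
Step 7: on WHITE (3,1): turn R to E, flip to black, move to (3,2). |black|=6
Step 8: on WHITE (3,2): turn R to S, flip to black, move to (4,2). |black|=7
Step 9: on WHITE (4,2): turn R to W, flip to black, move to (4,1). |black|=8
Step 10: on BLACK (4,1): turn L to S, flip to white, move to (5,1). |black|=7
Step 11: on WHITE (5,1): turn R to W, flip to black, move to (5,0). |black|=8
Step 12: on WHITE (5,0): turn R to N, flip to black, move to (4,0). |black|=9
Step 13: on WHITE (4,0): turn R to E, flip to black, move to (4,1). |black|=10
Step 14: on WHITE (4,1): turn R to S, flip to black, move to (5,1). |black|=11
Step 15: on BLACK (5,1): turn L to E, flip to white, move to (5,2). |black|=10

Answer: 10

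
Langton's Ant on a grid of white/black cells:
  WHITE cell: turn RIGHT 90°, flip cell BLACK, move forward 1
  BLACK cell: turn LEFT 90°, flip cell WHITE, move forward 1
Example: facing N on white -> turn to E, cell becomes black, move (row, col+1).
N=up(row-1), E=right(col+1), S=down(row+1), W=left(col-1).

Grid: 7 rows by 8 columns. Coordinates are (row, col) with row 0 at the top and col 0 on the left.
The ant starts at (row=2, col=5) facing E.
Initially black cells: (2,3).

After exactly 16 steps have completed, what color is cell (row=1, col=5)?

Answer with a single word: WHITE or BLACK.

Answer: BLACK

Derivation:
Step 1: on WHITE (2,5): turn R to S, flip to black, move to (3,5). |black|=2
Step 2: on WHITE (3,5): turn R to W, flip to black, move to (3,4). |black|=3
Step 3: on WHITE (3,4): turn R to N, flip to black, move to (2,4). |black|=4
Step 4: on WHITE (2,4): turn R to E, flip to black, move to (2,5). |black|=5
Step 5: on BLACK (2,5): turn L to N, flip to white, move to (1,5). |black|=4
Step 6: on WHITE (1,5): turn R to E, flip to black, move to (1,6). |black|=5
Step 7: on WHITE (1,6): turn R to S, flip to black, move to (2,6). |black|=6
Step 8: on WHITE (2,6): turn R to W, flip to black, move to (2,5). |black|=7
Step 9: on WHITE (2,5): turn R to N, flip to black, move to (1,5). |black|=8
Step 10: on BLACK (1,5): turn L to W, flip to white, move to (1,4). |black|=7
Step 11: on WHITE (1,4): turn R to N, flip to black, move to (0,4). |black|=8
Step 12: on WHITE (0,4): turn R to E, flip to black, move to (0,5). |black|=9
Step 13: on WHITE (0,5): turn R to S, flip to black, move to (1,5). |black|=10
Step 14: on WHITE (1,5): turn R to W, flip to black, move to (1,4). |black|=11
Step 15: on BLACK (1,4): turn L to S, flip to white, move to (2,4). |black|=10
Step 16: on BLACK (2,4): turn L to E, flip to white, move to (2,5). |black|=9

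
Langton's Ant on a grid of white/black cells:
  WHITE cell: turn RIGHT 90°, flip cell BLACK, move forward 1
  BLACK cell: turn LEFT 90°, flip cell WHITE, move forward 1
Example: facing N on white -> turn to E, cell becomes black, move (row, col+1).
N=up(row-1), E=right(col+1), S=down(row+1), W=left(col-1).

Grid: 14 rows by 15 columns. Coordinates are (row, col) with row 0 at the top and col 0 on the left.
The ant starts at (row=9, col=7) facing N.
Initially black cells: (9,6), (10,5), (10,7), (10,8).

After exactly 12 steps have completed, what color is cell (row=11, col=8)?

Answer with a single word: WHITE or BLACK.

Answer: BLACK

Derivation:
Step 1: on WHITE (9,7): turn R to E, flip to black, move to (9,8). |black|=5
Step 2: on WHITE (9,8): turn R to S, flip to black, move to (10,8). |black|=6
Step 3: on BLACK (10,8): turn L to E, flip to white, move to (10,9). |black|=5
Step 4: on WHITE (10,9): turn R to S, flip to black, move to (11,9). |black|=6
Step 5: on WHITE (11,9): turn R to W, flip to black, move to (11,8). |black|=7
Step 6: on WHITE (11,8): turn R to N, flip to black, move to (10,8). |black|=8
Step 7: on WHITE (10,8): turn R to E, flip to black, move to (10,9). |black|=9
Step 8: on BLACK (10,9): turn L to N, flip to white, move to (9,9). |black|=8
Step 9: on WHITE (9,9): turn R to E, flip to black, move to (9,10). |black|=9
Step 10: on WHITE (9,10): turn R to S, flip to black, move to (10,10). |black|=10
Step 11: on WHITE (10,10): turn R to W, flip to black, move to (10,9). |black|=11
Step 12: on WHITE (10,9): turn R to N, flip to black, move to (9,9). |black|=12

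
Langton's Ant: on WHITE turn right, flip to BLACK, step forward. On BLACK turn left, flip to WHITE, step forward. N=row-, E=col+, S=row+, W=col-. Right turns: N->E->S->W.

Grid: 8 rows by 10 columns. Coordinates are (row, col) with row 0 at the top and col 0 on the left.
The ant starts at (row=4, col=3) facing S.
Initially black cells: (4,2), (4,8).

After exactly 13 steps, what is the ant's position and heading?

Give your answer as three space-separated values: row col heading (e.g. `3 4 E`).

Step 1: on WHITE (4,3): turn R to W, flip to black, move to (4,2). |black|=3
Step 2: on BLACK (4,2): turn L to S, flip to white, move to (5,2). |black|=2
Step 3: on WHITE (5,2): turn R to W, flip to black, move to (5,1). |black|=3
Step 4: on WHITE (5,1): turn R to N, flip to black, move to (4,1). |black|=4
Step 5: on WHITE (4,1): turn R to E, flip to black, move to (4,2). |black|=5
Step 6: on WHITE (4,2): turn R to S, flip to black, move to (5,2). |black|=6
Step 7: on BLACK (5,2): turn L to E, flip to white, move to (5,3). |black|=5
Step 8: on WHITE (5,3): turn R to S, flip to black, move to (6,3). |black|=6
Step 9: on WHITE (6,3): turn R to W, flip to black, move to (6,2). |black|=7
Step 10: on WHITE (6,2): turn R to N, flip to black, move to (5,2). |black|=8
Step 11: on WHITE (5,2): turn R to E, flip to black, move to (5,3). |black|=9
Step 12: on BLACK (5,3): turn L to N, flip to white, move to (4,3). |black|=8
Step 13: on BLACK (4,3): turn L to W, flip to white, move to (4,2). |black|=7

Answer: 4 2 W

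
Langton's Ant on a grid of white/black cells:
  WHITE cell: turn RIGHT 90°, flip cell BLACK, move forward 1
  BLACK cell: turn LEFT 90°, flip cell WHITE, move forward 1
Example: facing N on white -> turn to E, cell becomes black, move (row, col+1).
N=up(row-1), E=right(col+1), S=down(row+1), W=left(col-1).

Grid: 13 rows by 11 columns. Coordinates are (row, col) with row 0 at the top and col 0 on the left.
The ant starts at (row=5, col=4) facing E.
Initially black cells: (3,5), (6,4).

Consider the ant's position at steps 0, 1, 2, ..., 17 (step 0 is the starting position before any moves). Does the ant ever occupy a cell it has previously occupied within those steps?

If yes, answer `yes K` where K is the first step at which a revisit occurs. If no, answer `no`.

Step 1: on WHITE (5,4): turn R to S, flip to black, move to (6,4). |black|=3 — new cell
Step 2: on BLACK (6,4): turn L to E, flip to white, move to (6,5). |black|=2 — new cell
Step 3: on WHITE (6,5): turn R to S, flip to black, move to (7,5). |black|=3 — new cell
Step 4: on WHITE (7,5): turn R to W, flip to black, move to (7,4). |black|=4 — new cell
Step 5: on WHITE (7,4): turn R to N, flip to black, move to (6,4). |black|=5 — REVISIT

Answer: yes 5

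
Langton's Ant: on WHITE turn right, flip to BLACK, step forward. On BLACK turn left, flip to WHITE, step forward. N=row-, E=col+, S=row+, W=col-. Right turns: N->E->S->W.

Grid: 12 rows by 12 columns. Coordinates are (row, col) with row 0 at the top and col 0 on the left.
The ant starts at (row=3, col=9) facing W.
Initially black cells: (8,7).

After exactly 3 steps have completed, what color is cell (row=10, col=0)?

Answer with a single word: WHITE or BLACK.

Answer: WHITE

Derivation:
Step 1: on WHITE (3,9): turn R to N, flip to black, move to (2,9). |black|=2
Step 2: on WHITE (2,9): turn R to E, flip to black, move to (2,10). |black|=3
Step 3: on WHITE (2,10): turn R to S, flip to black, move to (3,10). |black|=4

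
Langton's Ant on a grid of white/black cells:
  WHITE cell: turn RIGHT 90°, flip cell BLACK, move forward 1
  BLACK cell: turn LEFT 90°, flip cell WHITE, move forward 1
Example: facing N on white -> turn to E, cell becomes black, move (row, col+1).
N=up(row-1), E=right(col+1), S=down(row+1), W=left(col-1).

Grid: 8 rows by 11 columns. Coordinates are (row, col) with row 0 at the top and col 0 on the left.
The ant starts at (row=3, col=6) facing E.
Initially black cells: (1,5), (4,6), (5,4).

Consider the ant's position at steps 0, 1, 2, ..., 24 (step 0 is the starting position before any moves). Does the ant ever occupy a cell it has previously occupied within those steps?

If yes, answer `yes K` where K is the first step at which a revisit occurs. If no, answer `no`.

Step 1: on WHITE (3,6): turn R to S, flip to black, move to (4,6). |black|=4 — new cell
Step 2: on BLACK (4,6): turn L to E, flip to white, move to (4,7). |black|=3 — new cell
Step 3: on WHITE (4,7): turn R to S, flip to black, move to (5,7). |black|=4 — new cell
Step 4: on WHITE (5,7): turn R to W, flip to black, move to (5,6). |black|=5 — new cell
Step 5: on WHITE (5,6): turn R to N, flip to black, move to (4,6). |black|=6 — REVISIT

Answer: yes 5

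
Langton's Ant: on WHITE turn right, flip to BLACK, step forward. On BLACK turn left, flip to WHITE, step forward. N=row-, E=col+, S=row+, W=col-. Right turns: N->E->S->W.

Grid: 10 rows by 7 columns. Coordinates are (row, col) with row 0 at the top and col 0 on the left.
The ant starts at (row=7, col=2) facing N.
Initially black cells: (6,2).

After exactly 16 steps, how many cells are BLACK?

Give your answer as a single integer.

Answer: 11

Derivation:
Step 1: on WHITE (7,2): turn R to E, flip to black, move to (7,3). |black|=2
Step 2: on WHITE (7,3): turn R to S, flip to black, move to (8,3). |black|=3
Step 3: on WHITE (8,3): turn R to W, flip to black, move to (8,2). |black|=4
Step 4: on WHITE (8,2): turn R to N, flip to black, move to (7,2). |black|=5
Step 5: on BLACK (7,2): turn L to W, flip to white, move to (7,1). |black|=4
Step 6: on WHITE (7,1): turn R to N, flip to black, move to (6,1). |black|=5
Step 7: on WHITE (6,1): turn R to E, flip to black, move to (6,2). |black|=6
Step 8: on BLACK (6,2): turn L to N, flip to white, move to (5,2). |black|=5
Step 9: on WHITE (5,2): turn R to E, flip to black, move to (5,3). |black|=6
Step 10: on WHITE (5,3): turn R to S, flip to black, move to (6,3). |black|=7
Step 11: on WHITE (6,3): turn R to W, flip to black, move to (6,2). |black|=8
Step 12: on WHITE (6,2): turn R to N, flip to black, move to (5,2). |black|=9
Step 13: on BLACK (5,2): turn L to W, flip to white, move to (5,1). |black|=8
Step 14: on WHITE (5,1): turn R to N, flip to black, move to (4,1). |black|=9
Step 15: on WHITE (4,1): turn R to E, flip to black, move to (4,2). |black|=10
Step 16: on WHITE (4,2): turn R to S, flip to black, move to (5,2). |black|=11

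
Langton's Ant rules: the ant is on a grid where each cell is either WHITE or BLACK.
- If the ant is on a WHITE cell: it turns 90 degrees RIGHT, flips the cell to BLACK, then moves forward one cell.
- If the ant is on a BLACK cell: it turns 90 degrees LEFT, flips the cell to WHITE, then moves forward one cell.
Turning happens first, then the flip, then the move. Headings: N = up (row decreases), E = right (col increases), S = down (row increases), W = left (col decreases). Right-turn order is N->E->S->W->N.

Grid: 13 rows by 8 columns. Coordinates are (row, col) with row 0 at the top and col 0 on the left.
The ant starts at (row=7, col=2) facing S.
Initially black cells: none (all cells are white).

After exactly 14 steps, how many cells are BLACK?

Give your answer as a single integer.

Step 1: on WHITE (7,2): turn R to W, flip to black, move to (7,1). |black|=1
Step 2: on WHITE (7,1): turn R to N, flip to black, move to (6,1). |black|=2
Step 3: on WHITE (6,1): turn R to E, flip to black, move to (6,2). |black|=3
Step 4: on WHITE (6,2): turn R to S, flip to black, move to (7,2). |black|=4
Step 5: on BLACK (7,2): turn L to E, flip to white, move to (7,3). |black|=3
Step 6: on WHITE (7,3): turn R to S, flip to black, move to (8,3). |black|=4
Step 7: on WHITE (8,3): turn R to W, flip to black, move to (8,2). |black|=5
Step 8: on WHITE (8,2): turn R to N, flip to black, move to (7,2). |black|=6
Step 9: on WHITE (7,2): turn R to E, flip to black, move to (7,3). |black|=7
Step 10: on BLACK (7,3): turn L to N, flip to white, move to (6,3). |black|=6
Step 11: on WHITE (6,3): turn R to E, flip to black, move to (6,4). |black|=7
Step 12: on WHITE (6,4): turn R to S, flip to black, move to (7,4). |black|=8
Step 13: on WHITE (7,4): turn R to W, flip to black, move to (7,3). |black|=9
Step 14: on WHITE (7,3): turn R to N, flip to black, move to (6,3). |black|=10

Answer: 10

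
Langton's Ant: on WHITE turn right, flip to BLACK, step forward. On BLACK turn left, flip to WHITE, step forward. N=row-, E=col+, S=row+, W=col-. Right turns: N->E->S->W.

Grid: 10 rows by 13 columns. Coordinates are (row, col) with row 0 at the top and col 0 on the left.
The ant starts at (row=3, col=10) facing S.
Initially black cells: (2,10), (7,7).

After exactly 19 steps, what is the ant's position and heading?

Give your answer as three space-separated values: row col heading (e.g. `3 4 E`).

Step 1: on WHITE (3,10): turn R to W, flip to black, move to (3,9). |black|=3
Step 2: on WHITE (3,9): turn R to N, flip to black, move to (2,9). |black|=4
Step 3: on WHITE (2,9): turn R to E, flip to black, move to (2,10). |black|=5
Step 4: on BLACK (2,10): turn L to N, flip to white, move to (1,10). |black|=4
Step 5: on WHITE (1,10): turn R to E, flip to black, move to (1,11). |black|=5
Step 6: on WHITE (1,11): turn R to S, flip to black, move to (2,11). |black|=6
Step 7: on WHITE (2,11): turn R to W, flip to black, move to (2,10). |black|=7
Step 8: on WHITE (2,10): turn R to N, flip to black, move to (1,10). |black|=8
Step 9: on BLACK (1,10): turn L to W, flip to white, move to (1,9). |black|=7
Step 10: on WHITE (1,9): turn R to N, flip to black, move to (0,9). |black|=8
Step 11: on WHITE (0,9): turn R to E, flip to black, move to (0,10). |black|=9
Step 12: on WHITE (0,10): turn R to S, flip to black, move to (1,10). |black|=10
Step 13: on WHITE (1,10): turn R to W, flip to black, move to (1,9). |black|=11
Step 14: on BLACK (1,9): turn L to S, flip to white, move to (2,9). |black|=10
Step 15: on BLACK (2,9): turn L to E, flip to white, move to (2,10). |black|=9
Step 16: on BLACK (2,10): turn L to N, flip to white, move to (1,10). |black|=8
Step 17: on BLACK (1,10): turn L to W, flip to white, move to (1,9). |black|=7
Step 18: on WHITE (1,9): turn R to N, flip to black, move to (0,9). |black|=8
Step 19: on BLACK (0,9): turn L to W, flip to white, move to (0,8). |black|=7

Answer: 0 8 W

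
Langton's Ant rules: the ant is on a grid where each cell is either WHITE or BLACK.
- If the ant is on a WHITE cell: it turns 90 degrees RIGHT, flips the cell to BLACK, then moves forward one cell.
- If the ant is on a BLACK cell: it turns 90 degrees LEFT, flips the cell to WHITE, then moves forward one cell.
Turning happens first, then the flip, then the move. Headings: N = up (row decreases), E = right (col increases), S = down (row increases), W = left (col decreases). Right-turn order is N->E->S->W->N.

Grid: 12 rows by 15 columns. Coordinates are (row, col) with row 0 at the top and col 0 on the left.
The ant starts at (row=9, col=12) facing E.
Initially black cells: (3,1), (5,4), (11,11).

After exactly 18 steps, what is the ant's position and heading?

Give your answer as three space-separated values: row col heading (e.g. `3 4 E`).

Answer: 8 11 W

Derivation:
Step 1: on WHITE (9,12): turn R to S, flip to black, move to (10,12). |black|=4
Step 2: on WHITE (10,12): turn R to W, flip to black, move to (10,11). |black|=5
Step 3: on WHITE (10,11): turn R to N, flip to black, move to (9,11). |black|=6
Step 4: on WHITE (9,11): turn R to E, flip to black, move to (9,12). |black|=7
Step 5: on BLACK (9,12): turn L to N, flip to white, move to (8,12). |black|=6
Step 6: on WHITE (8,12): turn R to E, flip to black, move to (8,13). |black|=7
Step 7: on WHITE (8,13): turn R to S, flip to black, move to (9,13). |black|=8
Step 8: on WHITE (9,13): turn R to W, flip to black, move to (9,12). |black|=9
Step 9: on WHITE (9,12): turn R to N, flip to black, move to (8,12). |black|=10
Step 10: on BLACK (8,12): turn L to W, flip to white, move to (8,11). |black|=9
Step 11: on WHITE (8,11): turn R to N, flip to black, move to (7,11). |black|=10
Step 12: on WHITE (7,11): turn R to E, flip to black, move to (7,12). |black|=11
Step 13: on WHITE (7,12): turn R to S, flip to black, move to (8,12). |black|=12
Step 14: on WHITE (8,12): turn R to W, flip to black, move to (8,11). |black|=13
Step 15: on BLACK (8,11): turn L to S, flip to white, move to (9,11). |black|=12
Step 16: on BLACK (9,11): turn L to E, flip to white, move to (9,12). |black|=11
Step 17: on BLACK (9,12): turn L to N, flip to white, move to (8,12). |black|=10
Step 18: on BLACK (8,12): turn L to W, flip to white, move to (8,11). |black|=9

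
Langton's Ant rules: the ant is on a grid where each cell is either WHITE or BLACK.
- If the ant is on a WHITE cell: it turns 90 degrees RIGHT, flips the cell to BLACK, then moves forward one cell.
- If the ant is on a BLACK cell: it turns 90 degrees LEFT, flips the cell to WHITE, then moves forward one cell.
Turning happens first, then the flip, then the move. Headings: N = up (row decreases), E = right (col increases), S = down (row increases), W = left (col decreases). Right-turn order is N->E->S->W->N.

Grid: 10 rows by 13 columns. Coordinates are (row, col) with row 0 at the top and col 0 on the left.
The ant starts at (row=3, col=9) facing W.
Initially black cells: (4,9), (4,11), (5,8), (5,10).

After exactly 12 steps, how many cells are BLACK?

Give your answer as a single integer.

Answer: 10

Derivation:
Step 1: on WHITE (3,9): turn R to N, flip to black, move to (2,9). |black|=5
Step 2: on WHITE (2,9): turn R to E, flip to black, move to (2,10). |black|=6
Step 3: on WHITE (2,10): turn R to S, flip to black, move to (3,10). |black|=7
Step 4: on WHITE (3,10): turn R to W, flip to black, move to (3,9). |black|=8
Step 5: on BLACK (3,9): turn L to S, flip to white, move to (4,9). |black|=7
Step 6: on BLACK (4,9): turn L to E, flip to white, move to (4,10). |black|=6
Step 7: on WHITE (4,10): turn R to S, flip to black, move to (5,10). |black|=7
Step 8: on BLACK (5,10): turn L to E, flip to white, move to (5,11). |black|=6
Step 9: on WHITE (5,11): turn R to S, flip to black, move to (6,11). |black|=7
Step 10: on WHITE (6,11): turn R to W, flip to black, move to (6,10). |black|=8
Step 11: on WHITE (6,10): turn R to N, flip to black, move to (5,10). |black|=9
Step 12: on WHITE (5,10): turn R to E, flip to black, move to (5,11). |black|=10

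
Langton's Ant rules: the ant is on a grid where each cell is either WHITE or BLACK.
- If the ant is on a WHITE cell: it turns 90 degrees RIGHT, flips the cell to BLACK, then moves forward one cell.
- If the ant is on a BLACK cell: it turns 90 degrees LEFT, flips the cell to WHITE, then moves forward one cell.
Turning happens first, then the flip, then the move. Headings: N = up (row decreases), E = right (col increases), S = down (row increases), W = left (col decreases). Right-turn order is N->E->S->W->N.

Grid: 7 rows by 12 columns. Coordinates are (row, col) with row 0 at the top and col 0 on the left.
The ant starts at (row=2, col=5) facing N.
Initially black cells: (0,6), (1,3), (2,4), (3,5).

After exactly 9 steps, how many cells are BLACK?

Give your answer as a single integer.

Step 1: on WHITE (2,5): turn R to E, flip to black, move to (2,6). |black|=5
Step 2: on WHITE (2,6): turn R to S, flip to black, move to (3,6). |black|=6
Step 3: on WHITE (3,6): turn R to W, flip to black, move to (3,5). |black|=7
Step 4: on BLACK (3,5): turn L to S, flip to white, move to (4,5). |black|=6
Step 5: on WHITE (4,5): turn R to W, flip to black, move to (4,4). |black|=7
Step 6: on WHITE (4,4): turn R to N, flip to black, move to (3,4). |black|=8
Step 7: on WHITE (3,4): turn R to E, flip to black, move to (3,5). |black|=9
Step 8: on WHITE (3,5): turn R to S, flip to black, move to (4,5). |black|=10
Step 9: on BLACK (4,5): turn L to E, flip to white, move to (4,6). |black|=9

Answer: 9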